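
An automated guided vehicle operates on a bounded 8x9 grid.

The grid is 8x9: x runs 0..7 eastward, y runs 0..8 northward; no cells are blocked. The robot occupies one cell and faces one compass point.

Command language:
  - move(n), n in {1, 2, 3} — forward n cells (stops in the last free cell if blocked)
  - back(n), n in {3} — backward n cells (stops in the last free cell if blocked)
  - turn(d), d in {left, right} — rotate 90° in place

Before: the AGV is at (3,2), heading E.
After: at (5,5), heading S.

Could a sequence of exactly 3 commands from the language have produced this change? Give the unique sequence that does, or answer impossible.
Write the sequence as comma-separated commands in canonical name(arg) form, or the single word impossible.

key: cell and facing (now S) both changed — the 3 commands mix motion and turning
start: at (3,2), heading E
t=1 move(2) ⇒ at (5,2), heading E
t=2 turn(right) ⇒ at (5,2), heading S
t=3 back(3) ⇒ at (5,5), heading S
no rival 3-sequence matches.

move(2), turn(right), back(3)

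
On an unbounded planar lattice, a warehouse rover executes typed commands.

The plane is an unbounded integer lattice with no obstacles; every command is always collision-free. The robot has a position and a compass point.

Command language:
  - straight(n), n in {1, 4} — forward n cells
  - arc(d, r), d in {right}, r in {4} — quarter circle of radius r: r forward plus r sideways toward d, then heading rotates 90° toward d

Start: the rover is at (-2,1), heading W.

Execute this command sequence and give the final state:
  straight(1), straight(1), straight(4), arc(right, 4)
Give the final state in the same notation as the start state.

initial: at (-2,1), heading W
step 1 (straight(1)): at (-3,1), heading W
step 2 (straight(1)): at (-4,1), heading W
step 3 (straight(4)): at (-8,1), heading W
step 4 (arc(right, 4)): at (-12,5), heading N

at (-12,5), heading N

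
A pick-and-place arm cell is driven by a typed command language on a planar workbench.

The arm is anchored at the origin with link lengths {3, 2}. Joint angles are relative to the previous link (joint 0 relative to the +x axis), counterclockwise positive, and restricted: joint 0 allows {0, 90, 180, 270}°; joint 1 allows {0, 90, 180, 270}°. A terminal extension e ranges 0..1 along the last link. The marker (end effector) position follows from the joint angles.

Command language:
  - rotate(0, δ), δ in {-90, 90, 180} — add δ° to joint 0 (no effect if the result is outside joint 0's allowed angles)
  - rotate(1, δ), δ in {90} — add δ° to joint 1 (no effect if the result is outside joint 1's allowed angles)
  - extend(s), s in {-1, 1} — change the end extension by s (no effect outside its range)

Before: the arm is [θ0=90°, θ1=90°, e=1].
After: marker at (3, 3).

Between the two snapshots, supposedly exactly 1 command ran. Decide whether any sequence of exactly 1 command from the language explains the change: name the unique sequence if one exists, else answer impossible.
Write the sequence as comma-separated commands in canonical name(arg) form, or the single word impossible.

start: [θ0=90°, θ1=90°, e=1]
step 1 (rotate(0, -90)): [θ0=0°, θ1=90°, e=1]
uniquely the one of 6 1-step routes that fits.

rotate(0, -90)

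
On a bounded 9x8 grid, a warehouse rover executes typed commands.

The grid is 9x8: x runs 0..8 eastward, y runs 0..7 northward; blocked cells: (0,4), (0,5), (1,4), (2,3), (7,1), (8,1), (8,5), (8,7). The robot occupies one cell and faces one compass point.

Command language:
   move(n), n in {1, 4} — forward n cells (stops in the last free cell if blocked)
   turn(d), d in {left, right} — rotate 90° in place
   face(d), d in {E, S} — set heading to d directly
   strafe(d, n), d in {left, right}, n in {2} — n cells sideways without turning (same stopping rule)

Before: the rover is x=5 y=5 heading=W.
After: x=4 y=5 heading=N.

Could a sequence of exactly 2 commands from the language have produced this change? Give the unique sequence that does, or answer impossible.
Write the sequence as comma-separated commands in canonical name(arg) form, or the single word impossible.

key: position moved to (4,5) AND the heading swung to N — translation plus rotation needed
from: x=5 y=5 heading=W
step 1 (move(1)): x=4 y=5 heading=W
step 2 (turn(right)): x=4 y=5 heading=N
no other 2-command option fits: unique.

move(1), turn(right)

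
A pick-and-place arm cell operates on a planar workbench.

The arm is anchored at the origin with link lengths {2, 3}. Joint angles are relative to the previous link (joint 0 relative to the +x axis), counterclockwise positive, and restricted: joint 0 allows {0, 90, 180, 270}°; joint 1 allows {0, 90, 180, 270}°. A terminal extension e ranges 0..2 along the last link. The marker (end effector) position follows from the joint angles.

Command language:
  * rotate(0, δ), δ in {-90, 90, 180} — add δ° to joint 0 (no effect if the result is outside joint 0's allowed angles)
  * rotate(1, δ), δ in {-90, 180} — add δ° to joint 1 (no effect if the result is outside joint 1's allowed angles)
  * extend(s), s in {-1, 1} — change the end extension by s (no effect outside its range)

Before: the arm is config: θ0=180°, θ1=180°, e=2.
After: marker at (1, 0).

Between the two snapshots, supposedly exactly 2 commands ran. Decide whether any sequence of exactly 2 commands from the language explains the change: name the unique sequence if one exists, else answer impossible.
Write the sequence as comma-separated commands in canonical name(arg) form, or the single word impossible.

extend(-1), extend(-1)

from: config: θ0=180°, θ1=180°, e=2
t=1 extend(-1) ⇒ config: θ0=180°, θ1=180°, e=1
t=2 extend(-1) ⇒ config: θ0=180°, θ1=180°, e=0
no other 2-command option fits: unique.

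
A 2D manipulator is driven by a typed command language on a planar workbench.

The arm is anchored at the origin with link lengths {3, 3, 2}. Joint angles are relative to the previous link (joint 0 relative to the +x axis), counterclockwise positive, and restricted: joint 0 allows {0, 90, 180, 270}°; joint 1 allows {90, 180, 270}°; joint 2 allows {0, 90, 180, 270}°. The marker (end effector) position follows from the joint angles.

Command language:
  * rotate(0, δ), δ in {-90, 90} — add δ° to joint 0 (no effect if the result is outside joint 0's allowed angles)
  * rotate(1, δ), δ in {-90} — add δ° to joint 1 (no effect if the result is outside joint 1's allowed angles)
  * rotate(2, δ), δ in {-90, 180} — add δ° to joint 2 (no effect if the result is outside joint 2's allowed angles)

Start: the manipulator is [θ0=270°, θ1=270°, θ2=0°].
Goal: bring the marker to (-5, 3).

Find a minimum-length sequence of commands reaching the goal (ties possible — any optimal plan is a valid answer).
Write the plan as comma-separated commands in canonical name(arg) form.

rotate(0, -90), rotate(2, -90), rotate(2, 180)

initial: [θ0=270°, θ1=270°, θ2=0°]
t=1 rotate(0, -90) ⇒ [θ0=180°, θ1=270°, θ2=0°]
t=2 rotate(2, -90) ⇒ [θ0=180°, θ1=270°, θ2=270°]
t=3 rotate(2, 180) ⇒ [θ0=180°, θ1=270°, θ2=90°]
shorter routes all fall short; 3 is best.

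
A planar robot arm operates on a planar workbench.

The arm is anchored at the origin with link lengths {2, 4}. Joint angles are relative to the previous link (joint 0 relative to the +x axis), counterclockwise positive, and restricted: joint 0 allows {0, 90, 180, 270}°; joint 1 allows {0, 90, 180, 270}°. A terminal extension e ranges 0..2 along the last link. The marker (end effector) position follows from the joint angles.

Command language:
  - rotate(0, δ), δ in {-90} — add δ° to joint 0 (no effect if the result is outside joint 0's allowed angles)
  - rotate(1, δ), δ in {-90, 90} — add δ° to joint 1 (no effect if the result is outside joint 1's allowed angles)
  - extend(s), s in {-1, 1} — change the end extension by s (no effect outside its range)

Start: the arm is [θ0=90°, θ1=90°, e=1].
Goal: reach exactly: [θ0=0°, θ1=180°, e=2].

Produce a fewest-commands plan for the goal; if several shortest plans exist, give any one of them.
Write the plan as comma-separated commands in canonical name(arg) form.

initial: [θ0=90°, θ1=90°, e=1]
step 1 (extend(1)): [θ0=90°, θ1=90°, e=2]
step 2 (rotate(0, -90)): [θ0=0°, θ1=90°, e=2]
step 3 (rotate(1, 90)): [θ0=0°, θ1=180°, e=2]
no 2-step plan works, so 3 is optimal.

extend(1), rotate(0, -90), rotate(1, 90)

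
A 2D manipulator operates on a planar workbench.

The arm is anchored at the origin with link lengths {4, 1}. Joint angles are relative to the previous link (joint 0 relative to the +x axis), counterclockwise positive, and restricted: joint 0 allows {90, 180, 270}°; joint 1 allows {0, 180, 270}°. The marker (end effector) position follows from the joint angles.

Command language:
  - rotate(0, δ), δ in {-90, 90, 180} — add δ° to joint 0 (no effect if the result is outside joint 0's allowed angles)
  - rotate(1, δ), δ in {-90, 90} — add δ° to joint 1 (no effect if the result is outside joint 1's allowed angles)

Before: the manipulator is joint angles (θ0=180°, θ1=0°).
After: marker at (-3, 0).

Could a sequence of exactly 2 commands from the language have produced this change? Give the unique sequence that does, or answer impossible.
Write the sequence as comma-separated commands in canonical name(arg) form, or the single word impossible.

start: joint angles (θ0=180°, θ1=0°)
step 1 (rotate(1, -90)): joint angles (θ0=180°, θ1=270°)
step 2 (rotate(1, -90)): joint angles (θ0=180°, θ1=180°)
all 25 alternatives checked — unique.

rotate(1, -90), rotate(1, -90)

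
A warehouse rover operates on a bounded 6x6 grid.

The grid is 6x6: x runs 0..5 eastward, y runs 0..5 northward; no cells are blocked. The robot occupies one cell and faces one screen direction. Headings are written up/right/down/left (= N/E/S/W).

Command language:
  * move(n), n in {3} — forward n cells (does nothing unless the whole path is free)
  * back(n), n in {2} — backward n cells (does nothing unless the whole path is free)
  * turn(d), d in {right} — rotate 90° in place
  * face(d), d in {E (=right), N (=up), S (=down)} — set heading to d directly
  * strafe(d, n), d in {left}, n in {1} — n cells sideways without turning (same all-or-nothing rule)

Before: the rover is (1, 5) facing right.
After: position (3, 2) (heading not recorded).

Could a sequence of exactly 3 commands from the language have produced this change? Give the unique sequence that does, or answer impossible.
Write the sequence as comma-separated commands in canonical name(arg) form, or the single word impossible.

impossible

no 3-step route produces this change.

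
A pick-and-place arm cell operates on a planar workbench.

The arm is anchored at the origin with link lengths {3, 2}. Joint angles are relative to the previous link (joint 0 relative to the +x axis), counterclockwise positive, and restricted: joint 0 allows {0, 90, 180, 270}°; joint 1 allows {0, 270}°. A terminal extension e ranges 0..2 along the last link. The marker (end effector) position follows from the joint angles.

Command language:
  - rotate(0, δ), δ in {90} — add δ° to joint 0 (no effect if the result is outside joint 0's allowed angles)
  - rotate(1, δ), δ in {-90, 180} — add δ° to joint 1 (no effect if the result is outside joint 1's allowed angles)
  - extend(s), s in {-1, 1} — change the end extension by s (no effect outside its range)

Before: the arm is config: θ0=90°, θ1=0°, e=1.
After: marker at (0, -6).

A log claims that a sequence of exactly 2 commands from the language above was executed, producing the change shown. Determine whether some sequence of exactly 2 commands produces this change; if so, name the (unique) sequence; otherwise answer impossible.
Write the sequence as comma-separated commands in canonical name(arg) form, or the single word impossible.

rotate(0, 90), rotate(0, 90)

start: config: θ0=90°, θ1=0°, e=1
step 1 (rotate(0, 90)): config: θ0=180°, θ1=0°, e=1
step 2 (rotate(0, 90)): config: θ0=270°, θ1=0°, e=1
no other 2-command option fits: unique.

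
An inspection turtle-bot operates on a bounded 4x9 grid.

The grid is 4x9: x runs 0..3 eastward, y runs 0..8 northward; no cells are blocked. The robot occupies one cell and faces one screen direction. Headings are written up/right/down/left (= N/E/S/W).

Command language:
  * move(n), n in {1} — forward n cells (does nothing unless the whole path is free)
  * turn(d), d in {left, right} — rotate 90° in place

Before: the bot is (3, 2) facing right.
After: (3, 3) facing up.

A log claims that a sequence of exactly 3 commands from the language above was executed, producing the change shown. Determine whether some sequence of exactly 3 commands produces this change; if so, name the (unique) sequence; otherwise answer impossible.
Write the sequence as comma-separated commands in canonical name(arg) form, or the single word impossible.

move(1), turn(left), move(1)

key: the first move(1) would leave the grid, so it does nothing
initial: (3, 2) facing right
[1] after move(1): (3, 2) facing right
[2] after turn(left): (3, 2) facing up
[3] after move(1): (3, 3) facing up
no other 3-command option fits: unique.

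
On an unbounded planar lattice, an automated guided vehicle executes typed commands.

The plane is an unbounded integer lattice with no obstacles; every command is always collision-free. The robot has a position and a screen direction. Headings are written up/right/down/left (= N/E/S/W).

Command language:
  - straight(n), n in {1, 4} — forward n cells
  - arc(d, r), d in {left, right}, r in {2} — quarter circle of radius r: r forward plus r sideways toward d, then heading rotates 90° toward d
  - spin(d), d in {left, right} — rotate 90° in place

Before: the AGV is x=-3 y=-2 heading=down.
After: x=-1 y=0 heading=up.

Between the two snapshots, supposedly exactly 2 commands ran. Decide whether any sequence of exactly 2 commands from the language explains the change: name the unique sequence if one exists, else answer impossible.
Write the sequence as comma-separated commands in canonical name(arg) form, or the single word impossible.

key: cell and facing (now N) both changed — the 2 commands mix motion and turning
start: x=-3 y=-2 heading=down
1. spin(left) → x=-3 y=-2 heading=right
2. arc(left, 2) → x=-1 y=0 heading=up
no other 2-command option fits: unique.

spin(left), arc(left, 2)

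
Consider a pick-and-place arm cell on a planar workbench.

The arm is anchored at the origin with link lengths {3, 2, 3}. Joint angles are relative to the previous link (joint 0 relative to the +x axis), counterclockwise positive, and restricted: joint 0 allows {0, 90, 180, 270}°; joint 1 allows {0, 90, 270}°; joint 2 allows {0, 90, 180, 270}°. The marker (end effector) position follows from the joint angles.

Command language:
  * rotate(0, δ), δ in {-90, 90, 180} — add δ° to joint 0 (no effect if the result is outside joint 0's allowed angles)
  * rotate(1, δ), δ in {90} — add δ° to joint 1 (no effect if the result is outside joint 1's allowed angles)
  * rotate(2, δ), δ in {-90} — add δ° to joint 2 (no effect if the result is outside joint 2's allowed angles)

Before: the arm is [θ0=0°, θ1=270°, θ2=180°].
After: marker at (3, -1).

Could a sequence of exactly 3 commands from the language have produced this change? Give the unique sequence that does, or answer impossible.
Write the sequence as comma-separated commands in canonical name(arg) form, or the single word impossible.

from: [θ0=0°, θ1=270°, θ2=180°]
t=1 rotate(1, 90) ⇒ [θ0=0°, θ1=0°, θ2=180°]
t=2 rotate(1, 90) ⇒ [θ0=0°, θ1=90°, θ2=180°]
t=3 rotate(1, 90) ⇒ [θ0=0°, θ1=90°, θ2=180°]
no other 3-command option fits: unique.

rotate(1, 90), rotate(1, 90), rotate(1, 90)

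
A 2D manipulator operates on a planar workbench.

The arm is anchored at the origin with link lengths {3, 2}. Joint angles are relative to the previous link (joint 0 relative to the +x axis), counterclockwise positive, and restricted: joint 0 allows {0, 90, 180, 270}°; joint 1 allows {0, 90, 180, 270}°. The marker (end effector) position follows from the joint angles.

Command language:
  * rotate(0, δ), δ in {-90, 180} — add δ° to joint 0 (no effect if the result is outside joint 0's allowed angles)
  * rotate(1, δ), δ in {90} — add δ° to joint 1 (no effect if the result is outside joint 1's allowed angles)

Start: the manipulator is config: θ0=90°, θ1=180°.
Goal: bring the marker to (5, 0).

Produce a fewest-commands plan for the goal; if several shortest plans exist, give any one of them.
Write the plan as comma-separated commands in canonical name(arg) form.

t0: config: θ0=90°, θ1=180°
step 1 (rotate(0, -90)): config: θ0=0°, θ1=180°
step 2 (rotate(1, 90)): config: θ0=0°, θ1=270°
step 3 (rotate(1, 90)): config: θ0=0°, θ1=0°
shorter routes all fall short; 3 is best.

rotate(0, -90), rotate(1, 90), rotate(1, 90)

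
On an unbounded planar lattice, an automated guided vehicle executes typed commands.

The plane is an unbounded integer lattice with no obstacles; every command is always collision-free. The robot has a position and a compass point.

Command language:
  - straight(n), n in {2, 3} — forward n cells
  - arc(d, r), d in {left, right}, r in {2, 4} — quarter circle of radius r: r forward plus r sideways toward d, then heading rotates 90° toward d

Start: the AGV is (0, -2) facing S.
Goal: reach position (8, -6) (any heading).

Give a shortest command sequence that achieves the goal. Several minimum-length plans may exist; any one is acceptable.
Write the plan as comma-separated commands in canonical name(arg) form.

arc(left, 4), straight(2), straight(2)

initial: (0, -2) facing S
step 1 (arc(left, 4)): (4, -6) facing E
step 2 (straight(2)): (6, -6) facing E
step 3 (straight(2)): (8, -6) facing E
nothing shorter than 3 reaches the goal.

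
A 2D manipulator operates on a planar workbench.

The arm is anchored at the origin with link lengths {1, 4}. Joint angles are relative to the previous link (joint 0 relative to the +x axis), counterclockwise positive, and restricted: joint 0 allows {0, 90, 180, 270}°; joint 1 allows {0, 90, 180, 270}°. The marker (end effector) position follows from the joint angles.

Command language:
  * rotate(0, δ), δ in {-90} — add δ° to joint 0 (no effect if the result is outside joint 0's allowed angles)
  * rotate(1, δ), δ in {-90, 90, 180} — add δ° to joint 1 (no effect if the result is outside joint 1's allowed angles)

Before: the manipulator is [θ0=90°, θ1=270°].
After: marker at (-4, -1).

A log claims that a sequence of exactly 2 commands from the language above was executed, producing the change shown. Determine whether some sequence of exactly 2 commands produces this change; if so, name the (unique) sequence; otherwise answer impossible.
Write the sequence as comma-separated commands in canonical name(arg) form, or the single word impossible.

rotate(0, -90), rotate(0, -90)

from: [θ0=90°, θ1=270°]
1. rotate(0, -90) → [θ0=0°, θ1=270°]
2. rotate(0, -90) → [θ0=270°, θ1=270°]
no other 2-command option fits: unique.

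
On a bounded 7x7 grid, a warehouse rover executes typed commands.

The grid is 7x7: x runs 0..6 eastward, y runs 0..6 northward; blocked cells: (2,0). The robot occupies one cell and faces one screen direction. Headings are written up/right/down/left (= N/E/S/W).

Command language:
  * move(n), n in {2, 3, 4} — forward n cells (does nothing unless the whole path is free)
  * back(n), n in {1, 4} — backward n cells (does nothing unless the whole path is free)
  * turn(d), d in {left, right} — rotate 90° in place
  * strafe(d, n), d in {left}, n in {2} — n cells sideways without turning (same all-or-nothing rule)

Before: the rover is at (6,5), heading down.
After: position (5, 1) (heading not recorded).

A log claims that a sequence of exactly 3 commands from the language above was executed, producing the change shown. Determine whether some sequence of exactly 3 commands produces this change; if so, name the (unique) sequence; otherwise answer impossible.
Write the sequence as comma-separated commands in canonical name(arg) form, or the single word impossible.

move(4), turn(left), back(1)

key: order matters: swapping move(4) and back(1) lands elsewhere
t0: at (6,5), heading down
[1] after move(4): at (6,1), heading down
[2] after turn(left): at (6,1), heading right
[3] after back(1): at (5,1), heading right
no other 3-command option fits: unique.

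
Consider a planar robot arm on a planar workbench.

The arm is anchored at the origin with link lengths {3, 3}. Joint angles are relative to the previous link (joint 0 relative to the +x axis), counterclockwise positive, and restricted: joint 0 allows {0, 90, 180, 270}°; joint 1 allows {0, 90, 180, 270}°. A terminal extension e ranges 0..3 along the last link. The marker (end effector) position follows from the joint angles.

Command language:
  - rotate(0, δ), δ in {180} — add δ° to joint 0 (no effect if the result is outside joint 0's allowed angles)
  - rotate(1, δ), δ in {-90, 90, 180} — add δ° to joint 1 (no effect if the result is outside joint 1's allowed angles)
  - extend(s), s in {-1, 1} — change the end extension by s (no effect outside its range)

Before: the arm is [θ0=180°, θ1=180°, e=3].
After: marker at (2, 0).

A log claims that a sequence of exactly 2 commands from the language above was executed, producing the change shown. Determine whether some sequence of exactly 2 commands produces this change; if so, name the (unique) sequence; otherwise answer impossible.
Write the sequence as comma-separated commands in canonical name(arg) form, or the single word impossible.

key: running extend(-1) before extend(1) would end elsewhere — order is forced
start: [θ0=180°, θ1=180°, e=3]
step 1 (extend(1)): [θ0=180°, θ1=180°, e=3]
step 2 (extend(-1)): [θ0=180°, θ1=180°, e=2]
no other 2-command option fits: unique.

extend(1), extend(-1)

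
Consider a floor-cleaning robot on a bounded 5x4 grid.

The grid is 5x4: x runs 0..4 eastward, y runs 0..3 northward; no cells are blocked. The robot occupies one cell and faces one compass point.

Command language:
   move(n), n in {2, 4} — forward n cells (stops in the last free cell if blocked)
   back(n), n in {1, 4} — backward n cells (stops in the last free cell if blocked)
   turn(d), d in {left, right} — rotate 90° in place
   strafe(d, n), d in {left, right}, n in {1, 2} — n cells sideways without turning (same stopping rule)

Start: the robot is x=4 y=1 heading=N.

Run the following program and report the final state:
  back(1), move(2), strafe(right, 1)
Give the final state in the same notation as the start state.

x=4 y=2 heading=N

t0: x=4 y=1 heading=N
1. back(1) → x=4 y=0 heading=N
2. move(2) → x=4 y=2 heading=N
3. strafe(right, 1) → x=4 y=2 heading=N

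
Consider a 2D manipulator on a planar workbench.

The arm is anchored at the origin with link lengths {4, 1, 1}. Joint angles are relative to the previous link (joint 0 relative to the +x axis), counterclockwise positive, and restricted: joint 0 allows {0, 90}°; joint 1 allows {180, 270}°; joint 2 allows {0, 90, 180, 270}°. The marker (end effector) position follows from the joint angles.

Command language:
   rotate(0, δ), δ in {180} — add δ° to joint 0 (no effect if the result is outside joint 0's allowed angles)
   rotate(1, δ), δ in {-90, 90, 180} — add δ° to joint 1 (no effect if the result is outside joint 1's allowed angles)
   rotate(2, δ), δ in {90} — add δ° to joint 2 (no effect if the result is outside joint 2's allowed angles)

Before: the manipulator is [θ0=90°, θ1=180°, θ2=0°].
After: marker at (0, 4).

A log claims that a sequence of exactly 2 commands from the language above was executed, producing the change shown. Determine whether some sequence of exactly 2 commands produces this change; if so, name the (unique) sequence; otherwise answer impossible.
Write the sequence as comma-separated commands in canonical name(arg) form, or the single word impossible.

rotate(2, 90), rotate(2, 90)

start: [θ0=90°, θ1=180°, θ2=0°]
1. rotate(2, 90) → [θ0=90°, θ1=180°, θ2=90°]
2. rotate(2, 90) → [θ0=90°, θ1=180°, θ2=180°]
no other 2-command option fits: unique.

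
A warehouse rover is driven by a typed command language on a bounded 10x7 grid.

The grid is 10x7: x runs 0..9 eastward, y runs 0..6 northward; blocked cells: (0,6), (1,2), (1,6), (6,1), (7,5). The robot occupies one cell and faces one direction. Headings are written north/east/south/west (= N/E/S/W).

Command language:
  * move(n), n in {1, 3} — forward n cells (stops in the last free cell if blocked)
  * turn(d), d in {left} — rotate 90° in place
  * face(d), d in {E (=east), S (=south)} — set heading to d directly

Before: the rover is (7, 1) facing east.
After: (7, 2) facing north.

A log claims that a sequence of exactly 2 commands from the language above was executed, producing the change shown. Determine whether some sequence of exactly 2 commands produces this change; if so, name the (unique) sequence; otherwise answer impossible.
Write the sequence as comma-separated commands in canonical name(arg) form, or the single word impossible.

key: cell and facing (now N) both changed — the 2 commands mix motion and turning
begin: (7, 1) facing east
step 1 (turn(left)): (7, 1) facing north
step 2 (move(1)): (7, 2) facing north
no rival 2-sequence matches.

turn(left), move(1)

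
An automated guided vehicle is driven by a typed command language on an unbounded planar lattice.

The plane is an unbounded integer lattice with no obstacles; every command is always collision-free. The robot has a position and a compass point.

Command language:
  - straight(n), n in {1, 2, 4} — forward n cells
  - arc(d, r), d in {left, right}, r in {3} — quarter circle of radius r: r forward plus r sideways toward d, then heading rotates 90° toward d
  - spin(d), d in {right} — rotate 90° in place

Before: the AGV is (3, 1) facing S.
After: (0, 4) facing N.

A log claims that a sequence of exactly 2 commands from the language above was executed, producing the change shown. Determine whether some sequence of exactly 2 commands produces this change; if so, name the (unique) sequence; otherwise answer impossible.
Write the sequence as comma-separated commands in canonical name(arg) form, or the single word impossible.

key: cell and facing (now N) both changed — the 2 commands mix motion and turning
t0: (3, 1) facing S
[1] after spin(right): (3, 1) facing W
[2] after arc(right, 3): (0, 4) facing N
uniquely the one of 36 2-step routes that fits.

spin(right), arc(right, 3)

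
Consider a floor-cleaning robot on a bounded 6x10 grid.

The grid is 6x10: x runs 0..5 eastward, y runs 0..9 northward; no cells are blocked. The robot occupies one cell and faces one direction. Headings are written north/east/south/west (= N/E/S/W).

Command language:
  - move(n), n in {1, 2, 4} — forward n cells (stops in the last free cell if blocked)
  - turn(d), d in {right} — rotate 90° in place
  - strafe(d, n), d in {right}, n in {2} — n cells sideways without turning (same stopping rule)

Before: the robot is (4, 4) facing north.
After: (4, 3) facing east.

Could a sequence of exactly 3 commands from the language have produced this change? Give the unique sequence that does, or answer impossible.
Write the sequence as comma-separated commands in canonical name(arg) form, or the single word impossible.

key: order matters: swapping move(1) and strafe(right, 2) lands elsewhere
t0: (4, 4) facing north
t=1 move(1) ⇒ (4, 5) facing north
t=2 turn(right) ⇒ (4, 5) facing east
t=3 strafe(right, 2) ⇒ (4, 3) facing east
no other 3-command option fits: unique.

move(1), turn(right), strafe(right, 2)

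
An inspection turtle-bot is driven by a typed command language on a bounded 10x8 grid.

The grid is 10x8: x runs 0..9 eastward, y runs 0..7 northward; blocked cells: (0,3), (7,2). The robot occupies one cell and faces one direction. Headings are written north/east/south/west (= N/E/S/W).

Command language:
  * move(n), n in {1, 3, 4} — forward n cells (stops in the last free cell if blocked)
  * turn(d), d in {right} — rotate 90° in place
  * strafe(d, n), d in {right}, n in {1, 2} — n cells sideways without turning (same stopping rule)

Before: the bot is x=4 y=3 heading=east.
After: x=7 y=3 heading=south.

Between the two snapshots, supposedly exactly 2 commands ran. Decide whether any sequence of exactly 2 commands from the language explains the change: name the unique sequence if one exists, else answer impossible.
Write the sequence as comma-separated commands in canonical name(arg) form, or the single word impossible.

key: order matters: swapping move(3) and turn(right) lands elsewhere
begin: x=4 y=3 heading=east
step 1 (move(3)): x=7 y=3 heading=east
step 2 (turn(right)): x=7 y=3 heading=south
uniquely the one of 36 2-step routes that fits.

move(3), turn(right)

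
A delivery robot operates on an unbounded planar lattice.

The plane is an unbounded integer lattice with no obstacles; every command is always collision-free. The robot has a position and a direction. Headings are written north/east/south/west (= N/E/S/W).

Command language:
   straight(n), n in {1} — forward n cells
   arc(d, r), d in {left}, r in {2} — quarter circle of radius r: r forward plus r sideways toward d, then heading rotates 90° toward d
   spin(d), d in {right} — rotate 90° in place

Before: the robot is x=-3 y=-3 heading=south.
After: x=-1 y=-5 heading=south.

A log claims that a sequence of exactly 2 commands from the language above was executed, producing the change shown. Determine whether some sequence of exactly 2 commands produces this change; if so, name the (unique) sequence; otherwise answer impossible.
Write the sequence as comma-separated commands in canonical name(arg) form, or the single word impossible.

key: heading stays S — rotations cancel among the 2 commands
from: x=-3 y=-3 heading=south
1. arc(left, 2) → x=-1 y=-5 heading=east
2. spin(right) → x=-1 y=-5 heading=south
all 9 alternatives checked — unique.

arc(left, 2), spin(right)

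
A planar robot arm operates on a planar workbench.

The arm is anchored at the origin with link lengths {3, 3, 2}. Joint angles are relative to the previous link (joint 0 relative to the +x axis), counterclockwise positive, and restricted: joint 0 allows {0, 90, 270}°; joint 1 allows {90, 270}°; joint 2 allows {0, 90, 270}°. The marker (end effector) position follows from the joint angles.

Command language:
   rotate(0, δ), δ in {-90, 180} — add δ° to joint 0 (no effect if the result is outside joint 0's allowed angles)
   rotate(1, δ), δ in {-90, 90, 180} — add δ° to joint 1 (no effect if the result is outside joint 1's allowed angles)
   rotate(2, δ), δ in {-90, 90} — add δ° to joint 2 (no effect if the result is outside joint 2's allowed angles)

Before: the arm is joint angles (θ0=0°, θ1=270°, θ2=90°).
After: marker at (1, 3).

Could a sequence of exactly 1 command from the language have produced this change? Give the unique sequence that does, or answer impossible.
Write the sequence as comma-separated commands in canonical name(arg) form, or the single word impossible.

begin: joint angles (θ0=0°, θ1=270°, θ2=90°)
[1] after rotate(1, 180): joint angles (θ0=0°, θ1=90°, θ2=90°)
all 7 alternatives checked — unique.

rotate(1, 180)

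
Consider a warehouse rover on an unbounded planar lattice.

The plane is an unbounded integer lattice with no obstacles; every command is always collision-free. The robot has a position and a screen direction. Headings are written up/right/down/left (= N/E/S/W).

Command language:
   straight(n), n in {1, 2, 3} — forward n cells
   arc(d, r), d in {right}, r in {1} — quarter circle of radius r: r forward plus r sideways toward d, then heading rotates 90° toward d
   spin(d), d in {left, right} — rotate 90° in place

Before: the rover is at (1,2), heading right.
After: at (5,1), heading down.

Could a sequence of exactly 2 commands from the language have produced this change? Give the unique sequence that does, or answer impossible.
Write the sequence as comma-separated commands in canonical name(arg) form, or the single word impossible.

key: cell and facing (now S) both changed — the 2 commands mix motion and turning
t0: at (1,2), heading right
1. straight(3) → at (4,2), heading right
2. arc(right, 1) → at (5,1), heading down
no other 2-command option fits: unique.

straight(3), arc(right, 1)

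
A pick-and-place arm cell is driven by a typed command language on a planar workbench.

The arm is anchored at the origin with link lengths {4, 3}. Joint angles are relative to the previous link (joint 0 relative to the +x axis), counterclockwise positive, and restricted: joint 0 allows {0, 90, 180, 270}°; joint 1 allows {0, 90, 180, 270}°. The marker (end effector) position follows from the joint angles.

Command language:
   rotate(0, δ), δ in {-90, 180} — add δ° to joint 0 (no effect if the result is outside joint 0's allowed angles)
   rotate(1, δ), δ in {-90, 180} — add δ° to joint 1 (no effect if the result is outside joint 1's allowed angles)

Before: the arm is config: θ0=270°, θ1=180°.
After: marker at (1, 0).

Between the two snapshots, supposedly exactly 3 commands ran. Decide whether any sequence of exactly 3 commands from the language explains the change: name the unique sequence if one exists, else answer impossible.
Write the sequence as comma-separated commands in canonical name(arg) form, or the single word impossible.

initial: config: θ0=270°, θ1=180°
1. rotate(0, -90) → config: θ0=180°, θ1=180°
2. rotate(0, -90) → config: θ0=90°, θ1=180°
3. rotate(0, -90) → config: θ0=0°, θ1=180°
no rival 3-sequence matches.

rotate(0, -90), rotate(0, -90), rotate(0, -90)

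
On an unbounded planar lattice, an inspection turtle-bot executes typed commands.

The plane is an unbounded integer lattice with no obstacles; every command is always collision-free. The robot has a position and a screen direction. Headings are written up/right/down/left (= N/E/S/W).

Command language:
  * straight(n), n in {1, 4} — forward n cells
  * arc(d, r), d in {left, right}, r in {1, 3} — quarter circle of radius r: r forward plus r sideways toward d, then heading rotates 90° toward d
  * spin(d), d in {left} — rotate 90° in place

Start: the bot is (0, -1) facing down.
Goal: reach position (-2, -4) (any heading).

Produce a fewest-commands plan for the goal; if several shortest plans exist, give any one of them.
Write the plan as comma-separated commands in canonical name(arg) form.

straight(1), arc(right, 1), arc(left, 1)

from: (0, -1) facing down
1. straight(1) → (0, -2) facing down
2. arc(right, 1) → (-1, -3) facing left
3. arc(left, 1) → (-2, -4) facing down
nothing shorter than 3 reaches the goal.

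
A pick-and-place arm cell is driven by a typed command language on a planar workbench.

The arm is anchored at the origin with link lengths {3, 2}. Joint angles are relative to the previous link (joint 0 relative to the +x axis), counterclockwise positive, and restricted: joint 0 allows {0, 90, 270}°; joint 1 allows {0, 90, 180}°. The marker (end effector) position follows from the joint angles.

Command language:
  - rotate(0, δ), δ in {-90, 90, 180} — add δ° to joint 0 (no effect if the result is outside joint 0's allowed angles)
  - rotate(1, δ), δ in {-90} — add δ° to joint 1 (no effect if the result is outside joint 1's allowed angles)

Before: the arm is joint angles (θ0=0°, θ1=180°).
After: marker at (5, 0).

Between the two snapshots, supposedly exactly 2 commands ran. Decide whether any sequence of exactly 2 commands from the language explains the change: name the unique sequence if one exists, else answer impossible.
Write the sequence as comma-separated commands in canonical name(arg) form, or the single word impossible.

begin: joint angles (θ0=0°, θ1=180°)
1. rotate(1, -90) → joint angles (θ0=0°, θ1=90°)
2. rotate(1, -90) → joint angles (θ0=0°, θ1=0°)
no rival 2-sequence matches.

rotate(1, -90), rotate(1, -90)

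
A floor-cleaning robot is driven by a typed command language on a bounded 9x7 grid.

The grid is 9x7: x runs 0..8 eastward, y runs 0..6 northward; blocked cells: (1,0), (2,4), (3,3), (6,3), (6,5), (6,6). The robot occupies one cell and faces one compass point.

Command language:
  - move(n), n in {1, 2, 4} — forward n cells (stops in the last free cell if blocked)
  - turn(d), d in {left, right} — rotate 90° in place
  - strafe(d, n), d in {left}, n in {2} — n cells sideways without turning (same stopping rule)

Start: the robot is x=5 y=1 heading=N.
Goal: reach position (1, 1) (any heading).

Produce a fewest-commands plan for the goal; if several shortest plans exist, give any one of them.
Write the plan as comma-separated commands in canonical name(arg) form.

initial: x=5 y=1 heading=N
t=1 turn(left) ⇒ x=5 y=1 heading=W
t=2 move(4) ⇒ x=1 y=1 heading=W
shorter routes all fall short; 2 is best.

turn(left), move(4)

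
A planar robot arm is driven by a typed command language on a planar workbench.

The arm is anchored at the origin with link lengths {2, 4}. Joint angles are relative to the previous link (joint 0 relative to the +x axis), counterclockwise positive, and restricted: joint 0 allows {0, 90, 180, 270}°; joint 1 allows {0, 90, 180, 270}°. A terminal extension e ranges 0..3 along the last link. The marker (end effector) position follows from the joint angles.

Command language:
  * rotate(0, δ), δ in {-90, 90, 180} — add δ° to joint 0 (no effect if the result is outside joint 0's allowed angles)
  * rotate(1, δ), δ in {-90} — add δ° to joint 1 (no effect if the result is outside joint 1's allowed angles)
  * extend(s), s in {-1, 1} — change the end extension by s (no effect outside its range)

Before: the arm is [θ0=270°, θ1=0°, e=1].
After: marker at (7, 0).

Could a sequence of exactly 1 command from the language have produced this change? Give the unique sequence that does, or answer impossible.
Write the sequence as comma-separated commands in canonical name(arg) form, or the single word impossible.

rotate(0, 90)

initial: [θ0=270°, θ1=0°, e=1]
[1] after rotate(0, 90): [θ0=0°, θ1=0°, e=1]
uniquely the one of 6 1-step routes that fits.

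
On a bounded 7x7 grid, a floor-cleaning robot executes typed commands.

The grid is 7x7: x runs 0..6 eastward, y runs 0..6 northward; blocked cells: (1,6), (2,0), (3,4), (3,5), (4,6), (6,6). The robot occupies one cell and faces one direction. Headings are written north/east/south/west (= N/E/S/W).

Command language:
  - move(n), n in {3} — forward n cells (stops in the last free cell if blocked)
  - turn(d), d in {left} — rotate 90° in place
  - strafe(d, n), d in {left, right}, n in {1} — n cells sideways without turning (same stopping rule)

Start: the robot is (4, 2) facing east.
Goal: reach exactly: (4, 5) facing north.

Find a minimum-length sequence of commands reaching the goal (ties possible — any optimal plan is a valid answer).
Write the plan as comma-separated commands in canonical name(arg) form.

turn(left), move(3)

begin: (4, 2) facing east
t=1 turn(left) ⇒ (4, 2) facing north
t=2 move(3) ⇒ (4, 5) facing north
shorter routes all fall short; 2 is best.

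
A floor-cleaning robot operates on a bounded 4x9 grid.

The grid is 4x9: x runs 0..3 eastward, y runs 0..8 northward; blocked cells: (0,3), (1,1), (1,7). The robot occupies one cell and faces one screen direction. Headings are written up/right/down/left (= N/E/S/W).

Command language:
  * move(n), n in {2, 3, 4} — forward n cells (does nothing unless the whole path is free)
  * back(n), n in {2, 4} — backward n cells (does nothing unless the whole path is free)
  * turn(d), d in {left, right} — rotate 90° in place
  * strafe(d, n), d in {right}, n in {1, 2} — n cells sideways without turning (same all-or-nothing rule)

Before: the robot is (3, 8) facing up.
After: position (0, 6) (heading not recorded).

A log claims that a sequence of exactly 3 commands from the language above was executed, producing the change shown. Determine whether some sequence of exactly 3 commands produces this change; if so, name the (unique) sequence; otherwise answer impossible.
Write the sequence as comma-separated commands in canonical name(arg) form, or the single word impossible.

back(2), turn(left), move(3)

key: order matters: swapping back(2) and move(3) lands elsewhere
start: (3, 8) facing up
step 1 (back(2)): (3, 6) facing up
step 2 (turn(left)): (3, 6) facing left
step 3 (move(3)): (0, 6) facing left
all 729 alternatives checked — unique.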